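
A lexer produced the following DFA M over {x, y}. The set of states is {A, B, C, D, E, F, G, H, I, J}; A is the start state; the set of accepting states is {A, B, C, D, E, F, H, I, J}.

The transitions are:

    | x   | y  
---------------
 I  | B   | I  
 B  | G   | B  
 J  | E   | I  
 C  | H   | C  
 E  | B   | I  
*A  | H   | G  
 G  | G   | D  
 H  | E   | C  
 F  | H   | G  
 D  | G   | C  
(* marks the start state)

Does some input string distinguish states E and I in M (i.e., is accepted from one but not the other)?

No

States {F,J} cannot be reached from the start state, so discard them.
P0 = {A,B,C,D,E,H,I} | {G}.
Refine {A,B,C,D,E,H,I} on symbol x: members go to different blocks, giving {A,C,E,H,I} and {B,D}.
Split {A,C,E,H,I} by δ(·,x) → {A,C,H} and {E,I}.
Split {A,C,H} by δ(·,x) → {A,C} and {H}.
Split {A,C} by δ(·,y) → {A} and {C}.
Refine {B,D} on symbol y: members go to different blocks, giving {B} and {D}.
No further refinement is possible. Final partition (7 blocks): {A} | {G} | {B} | {E,I} | {H} | {C} | {D}.
E and I lie in the same block of the stable partition, so they are equivalent — no string distinguishes them.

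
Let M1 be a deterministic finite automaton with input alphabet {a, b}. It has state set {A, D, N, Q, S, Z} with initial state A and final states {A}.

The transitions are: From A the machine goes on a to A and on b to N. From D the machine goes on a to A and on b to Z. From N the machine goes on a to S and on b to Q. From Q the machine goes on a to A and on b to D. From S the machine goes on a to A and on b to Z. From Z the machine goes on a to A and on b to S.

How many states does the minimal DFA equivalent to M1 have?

3

Initial partition by acceptance: {A} | {D,N,Q,S,Z}.
Split {D,N,Q,S,Z} by δ(·,a) → {D,Q,S,Z} and {N}.
No further refinement is possible. Final partition (3 blocks): {A} | {D,Q,S,Z} | {N}.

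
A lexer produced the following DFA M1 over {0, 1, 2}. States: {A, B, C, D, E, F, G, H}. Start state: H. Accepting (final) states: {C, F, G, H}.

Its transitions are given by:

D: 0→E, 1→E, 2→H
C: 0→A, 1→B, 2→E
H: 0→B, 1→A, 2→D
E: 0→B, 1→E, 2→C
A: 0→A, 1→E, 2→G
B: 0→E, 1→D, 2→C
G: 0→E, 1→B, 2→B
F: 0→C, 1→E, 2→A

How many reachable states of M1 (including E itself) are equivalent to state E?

4

First remove the unreachable states {F}; 7 states remain.
P0 = {C,G,H} | {A,B,D,E}.
Stable partition: {C,G,H} | {A,B,D,E} — 2 equivalence classes.
The equivalence class containing E is {A,B,D,E}, of size 4.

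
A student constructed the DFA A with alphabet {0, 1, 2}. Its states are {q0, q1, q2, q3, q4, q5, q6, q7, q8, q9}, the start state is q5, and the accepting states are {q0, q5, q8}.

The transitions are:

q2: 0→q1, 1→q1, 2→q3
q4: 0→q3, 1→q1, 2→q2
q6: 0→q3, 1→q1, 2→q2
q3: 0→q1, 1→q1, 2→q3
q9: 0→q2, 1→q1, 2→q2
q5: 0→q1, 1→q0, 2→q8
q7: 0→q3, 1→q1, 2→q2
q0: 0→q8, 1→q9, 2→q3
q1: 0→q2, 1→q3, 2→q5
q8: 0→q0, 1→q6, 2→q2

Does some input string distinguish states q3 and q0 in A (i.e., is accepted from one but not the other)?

Yes

Reachable states from the start: {q0,q1,q2,q3,q5,q6,q8,q9}. Unreachable: {q4,q7} — drop them.
Initial partition by acceptance: {q0,q5,q8} | {q1,q2,q3,q6,q9}.
Refine {q0,q5,q8} on symbol 0: members go to different blocks, giving {q0,q8} and {q5}.
Refine {q1,q2,q3,q6,q9} on symbol 2: members go to different blocks, giving {q2,q3,q6,q9} and {q1}.
On input 0, block {q2,q3,q6,q9} splits into {q2,q3} and {q6,q9}.
The partition is now stable with 5 blocks: {q0,q8} | {q2,q3} | {q5} | {q1} | {q6,q9}.
q3 and q0 end up in different blocks, so they are distinguishable. For instance, the string 'ε' is accepted from only q0.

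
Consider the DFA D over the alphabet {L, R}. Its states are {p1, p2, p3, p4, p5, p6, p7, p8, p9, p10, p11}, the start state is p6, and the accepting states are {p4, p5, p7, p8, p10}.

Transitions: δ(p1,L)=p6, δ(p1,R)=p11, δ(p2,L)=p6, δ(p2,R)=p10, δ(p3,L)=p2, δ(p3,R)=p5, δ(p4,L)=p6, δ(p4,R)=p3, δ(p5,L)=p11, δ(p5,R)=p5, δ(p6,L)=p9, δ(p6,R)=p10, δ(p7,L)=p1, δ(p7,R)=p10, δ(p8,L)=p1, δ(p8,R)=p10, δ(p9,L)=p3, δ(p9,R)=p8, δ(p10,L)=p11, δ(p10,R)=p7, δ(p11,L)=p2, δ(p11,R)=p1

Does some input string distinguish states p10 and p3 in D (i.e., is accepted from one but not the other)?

States {p4} cannot be reached from the start state, so discard them.
Initial partition by acceptance: {p5,p7,p8,p10} | {p1,p2,p3,p6,p9,p11}.
Split {p1,p2,p3,p6,p9,p11} by δ(·,R) → {p2,p3,p6,p9} and {p1,p11}.
No further refinement is possible. Final partition (3 blocks): {p5,p7,p8,p10} | {p2,p3,p6,p9} | {p1,p11}.
p10 and p3 end up in different blocks, so they are distinguishable. For instance, the string 'ε' is accepted from only p10.

Yes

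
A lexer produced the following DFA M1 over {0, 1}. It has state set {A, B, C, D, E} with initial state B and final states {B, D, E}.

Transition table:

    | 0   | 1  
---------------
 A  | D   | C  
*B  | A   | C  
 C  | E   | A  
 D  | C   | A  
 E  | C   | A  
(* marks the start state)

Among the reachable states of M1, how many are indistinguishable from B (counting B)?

P0 = {B,D,E} | {A,C}.
Stable partition: {B,D,E} | {A,C} — 2 equivalence classes.
State B belongs to the block {B,D,E}, which has 3 states.

3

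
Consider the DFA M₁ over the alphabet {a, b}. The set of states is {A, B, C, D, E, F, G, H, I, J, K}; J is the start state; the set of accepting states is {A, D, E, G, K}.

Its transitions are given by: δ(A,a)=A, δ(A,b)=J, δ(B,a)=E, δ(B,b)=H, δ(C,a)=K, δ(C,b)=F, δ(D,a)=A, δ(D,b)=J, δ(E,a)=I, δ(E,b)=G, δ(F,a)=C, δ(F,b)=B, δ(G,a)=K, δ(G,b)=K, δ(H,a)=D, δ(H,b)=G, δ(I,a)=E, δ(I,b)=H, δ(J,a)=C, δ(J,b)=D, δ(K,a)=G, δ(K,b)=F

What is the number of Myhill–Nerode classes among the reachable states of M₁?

Start with accepting vs non-accepting: {A,D,E,G,K} | {B,C,F,H,I,J}.
Split {A,D,E,G,K} by δ(·,a) → {A,D,G,K} and {E}.
On input b, block {A,D,G,K} splits into {A,D,K} and {G}.
On input a, block {A,D,K} splits into {A,D} and {K}.
Refine {B,C,F,H,I,J} on symbol a: members go to different blocks, giving {B,I} and {F,J} and {C} and {H}.
On input b, block {F,J} splits into {F} and {J}.
Stable partition: {A,D} | {B,I} | {E} | {G} | {K} | {F} | {C} | {H} | {J} — 9 equivalence classes.

9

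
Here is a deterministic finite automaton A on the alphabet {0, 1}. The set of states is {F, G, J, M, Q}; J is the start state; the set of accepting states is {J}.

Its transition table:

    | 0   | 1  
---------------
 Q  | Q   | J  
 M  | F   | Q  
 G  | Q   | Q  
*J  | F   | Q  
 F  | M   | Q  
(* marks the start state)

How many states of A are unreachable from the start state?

1

Starting at J and following transitions, the reachable set is {F, J, M, Q}. That leaves G unreachable — 1 in total.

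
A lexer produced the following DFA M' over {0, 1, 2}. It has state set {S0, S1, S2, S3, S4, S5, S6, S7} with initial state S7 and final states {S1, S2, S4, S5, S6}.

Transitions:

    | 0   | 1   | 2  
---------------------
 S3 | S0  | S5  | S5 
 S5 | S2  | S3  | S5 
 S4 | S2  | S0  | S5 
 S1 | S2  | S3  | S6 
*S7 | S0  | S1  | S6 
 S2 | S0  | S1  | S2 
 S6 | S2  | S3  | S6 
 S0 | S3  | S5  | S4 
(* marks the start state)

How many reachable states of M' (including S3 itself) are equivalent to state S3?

Initial partition by acceptance: {S1,S2,S4,S5,S6} | {S0,S3,S7}.
Refine {S1,S2,S4,S5,S6} on symbol 0: members go to different blocks, giving {S1,S4,S5,S6} and {S2}.
No further refinement is possible. Final partition (3 blocks): {S1,S4,S5,S6} | {S0,S3,S7} | {S2}.
The equivalence class containing S3 is {S0,S3,S7}, of size 3.

3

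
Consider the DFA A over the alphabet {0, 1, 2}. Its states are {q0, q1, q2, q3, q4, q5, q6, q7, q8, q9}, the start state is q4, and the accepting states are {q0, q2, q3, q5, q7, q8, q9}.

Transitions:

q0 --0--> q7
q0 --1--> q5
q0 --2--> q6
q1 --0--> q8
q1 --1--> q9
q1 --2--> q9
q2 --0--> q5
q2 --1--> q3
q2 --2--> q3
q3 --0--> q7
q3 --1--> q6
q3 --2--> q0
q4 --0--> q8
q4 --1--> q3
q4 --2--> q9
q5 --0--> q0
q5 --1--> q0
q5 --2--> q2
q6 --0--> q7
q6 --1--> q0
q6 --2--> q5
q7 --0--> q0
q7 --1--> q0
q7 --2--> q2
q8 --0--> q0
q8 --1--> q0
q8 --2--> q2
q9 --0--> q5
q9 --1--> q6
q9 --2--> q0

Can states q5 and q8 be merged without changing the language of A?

States {q1} cannot be reached from the start state, so discard them.
Initial partition by acceptance: {q0,q2,q3,q5,q7,q8,q9} | {q4,q6}.
Split {q0,q2,q3,q5,q7,q8,q9} by δ(·,1) → {q0,q2,q5,q7,q8} and {q3,q9}.
Split {q0,q2,q5,q7,q8} by δ(·,1) → {q0,q5,q7,q8} and {q2}.
On input 2, block {q0,q5,q7,q8} splits into {q5,q7,q8} and {q0}.
Refine {q4,q6} on symbol 1: members go to different blocks, giving {q4} and {q6}.
Stable partition: {q5,q7,q8} | {q4} | {q3,q9} | {q2} | {q0} | {q6} — 6 equivalence classes.
q5 and q8 lie in the same block of the stable partition, so they are equivalent — no string distinguishes them.

Yes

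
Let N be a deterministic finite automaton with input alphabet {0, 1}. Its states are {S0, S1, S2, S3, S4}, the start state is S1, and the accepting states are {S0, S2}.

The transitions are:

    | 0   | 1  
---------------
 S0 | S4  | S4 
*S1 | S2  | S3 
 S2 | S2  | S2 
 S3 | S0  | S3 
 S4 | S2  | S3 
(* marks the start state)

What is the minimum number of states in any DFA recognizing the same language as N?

All states are reachable from the start state.
Initial partition by acceptance: {S0,S2} | {S1,S3,S4}.
Refine {S0,S2} on symbol 0: members go to different blocks, giving {S0} and {S2}.
Refine {S1,S3,S4} on symbol 0: members go to different blocks, giving {S1,S4} and {S3}.
The partition is now stable with 4 blocks: {S0} | {S1,S4} | {S2} | {S3}.

4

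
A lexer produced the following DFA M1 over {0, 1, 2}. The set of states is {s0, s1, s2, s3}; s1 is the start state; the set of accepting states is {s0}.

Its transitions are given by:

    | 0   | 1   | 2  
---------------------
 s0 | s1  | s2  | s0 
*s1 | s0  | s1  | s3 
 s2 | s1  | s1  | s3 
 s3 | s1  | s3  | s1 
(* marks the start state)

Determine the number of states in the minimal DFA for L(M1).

4

Initial partition by acceptance: {s0} | {s1,s2,s3}.
Split {s1,s2,s3} by δ(·,0) → {s2,s3} and {s1}.
Split {s2,s3} by δ(·,1) → {s2} and {s3}.
The partition is now stable with 4 blocks: {s0} | {s2} | {s1} | {s3}.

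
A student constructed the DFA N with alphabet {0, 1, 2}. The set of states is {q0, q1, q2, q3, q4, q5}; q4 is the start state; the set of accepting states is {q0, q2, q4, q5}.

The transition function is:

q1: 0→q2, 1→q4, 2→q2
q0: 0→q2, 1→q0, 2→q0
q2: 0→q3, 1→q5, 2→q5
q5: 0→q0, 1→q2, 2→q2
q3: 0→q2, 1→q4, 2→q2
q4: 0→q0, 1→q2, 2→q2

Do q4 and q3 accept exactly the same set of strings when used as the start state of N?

No

First remove the unreachable states {q1}; 5 states remain.
Initial partition by acceptance: {q0,q2,q4,q5} | {q3}.
Refine {q0,q2,q4,q5} on symbol 0: members go to different blocks, giving {q0,q4,q5} and {q2}.
On input 0, block {q0,q4,q5} splits into {q4,q5} and {q0}.
The partition is now stable with 4 blocks: {q4,q5} | {q3} | {q2} | {q0}.
q4 and q3 end up in different blocks, so they are distinguishable. For instance, the string 'ε' is accepted from only q4.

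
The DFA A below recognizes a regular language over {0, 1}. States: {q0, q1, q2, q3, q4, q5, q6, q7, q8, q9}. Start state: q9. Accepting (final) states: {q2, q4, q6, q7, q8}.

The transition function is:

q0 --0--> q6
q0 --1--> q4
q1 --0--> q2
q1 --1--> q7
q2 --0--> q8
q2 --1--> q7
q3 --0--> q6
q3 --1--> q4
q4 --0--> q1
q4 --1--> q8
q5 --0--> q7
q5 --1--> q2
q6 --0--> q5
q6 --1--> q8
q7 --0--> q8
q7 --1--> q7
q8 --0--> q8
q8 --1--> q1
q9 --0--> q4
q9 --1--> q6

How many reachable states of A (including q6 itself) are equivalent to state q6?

2

First remove the unreachable states {q0,q3}; 8 states remain.
Initial partition by acceptance: {q2,q4,q6,q7,q8} | {q1,q5,q9}.
Refine {q2,q4,q6,q7,q8} on symbol 0: members go to different blocks, giving {q2,q7,q8} and {q4,q6}.
On input 1, block {q2,q7,q8} splits into {q2,q7} and {q8}.
Refine {q1,q5,q9} on symbol 0: members go to different blocks, giving {q1,q5} and {q9}.
Stable partition: {q2,q7} | {q1,q5} | {q4,q6} | {q8} | {q9} — 5 equivalence classes.
State q6 belongs to the block {q4,q6}, which has 2 states.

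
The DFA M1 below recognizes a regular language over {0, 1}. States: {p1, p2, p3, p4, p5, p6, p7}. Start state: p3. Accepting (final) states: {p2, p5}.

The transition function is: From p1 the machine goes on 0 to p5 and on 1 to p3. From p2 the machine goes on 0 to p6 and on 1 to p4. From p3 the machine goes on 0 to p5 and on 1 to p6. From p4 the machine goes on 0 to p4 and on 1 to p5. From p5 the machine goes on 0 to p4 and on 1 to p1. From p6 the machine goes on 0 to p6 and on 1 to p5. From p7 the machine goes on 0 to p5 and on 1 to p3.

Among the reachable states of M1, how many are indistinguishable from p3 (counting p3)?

1

Reachable states from the start: {p1,p3,p4,p5,p6}. Unreachable: {p2,p7} — drop them.
Start with accepting vs non-accepting: {p5} | {p1,p3,p4,p6}.
Split {p1,p3,p4,p6} by δ(·,0) → {p1,p3} and {p4,p6}.
On input 1, block {p1,p3} splits into {p1} and {p3}.
The partition is now stable with 4 blocks: {p5} | {p1} | {p4,p6} | {p3}.
The equivalence class containing p3 is {p3}, of size 1.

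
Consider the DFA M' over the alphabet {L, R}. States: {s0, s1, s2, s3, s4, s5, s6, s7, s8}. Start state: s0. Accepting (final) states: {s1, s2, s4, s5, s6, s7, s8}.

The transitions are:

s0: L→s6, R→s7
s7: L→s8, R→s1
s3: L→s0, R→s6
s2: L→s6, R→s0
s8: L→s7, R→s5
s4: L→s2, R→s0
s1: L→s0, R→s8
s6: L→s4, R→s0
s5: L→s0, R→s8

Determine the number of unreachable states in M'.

1

Starting at s0 and following transitions, the reachable set is {s0, s1, s2, s4, s5, s6, s7, s8}. That leaves s3 unreachable — 1 in total.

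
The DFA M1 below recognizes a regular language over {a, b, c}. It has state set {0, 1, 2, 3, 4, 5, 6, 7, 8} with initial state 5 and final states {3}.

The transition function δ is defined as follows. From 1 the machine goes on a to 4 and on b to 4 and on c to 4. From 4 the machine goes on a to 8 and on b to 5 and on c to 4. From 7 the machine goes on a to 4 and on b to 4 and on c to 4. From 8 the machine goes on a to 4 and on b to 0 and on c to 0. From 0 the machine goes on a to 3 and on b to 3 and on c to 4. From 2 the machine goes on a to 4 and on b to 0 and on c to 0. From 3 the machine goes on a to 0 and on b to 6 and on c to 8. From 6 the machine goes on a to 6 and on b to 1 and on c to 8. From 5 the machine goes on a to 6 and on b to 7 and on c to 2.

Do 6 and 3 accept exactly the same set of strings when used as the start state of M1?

No

Initial partition by acceptance: {3} | {0,1,2,4,5,6,7,8}.
On input a, block {0,1,2,4,5,6,7,8} splits into {1,2,4,5,6,7,8} and {0}.
Split {1,2,4,5,6,7,8} by δ(·,b) → {1,4,5,6,7} and {2,8}.
Split {1,4,5,6,7} by δ(·,a) → {1,5,6,7} and {4}.
On input a, block {1,5,6,7} splits into {1,7} and {5,6}.
The partition is now stable with 6 blocks: {3} | {1,7} | {0} | {2,8} | {4} | {5,6}.
6 and 3 end up in different blocks, so they are distinguishable. For instance, the string 'ε' is accepted from only 3.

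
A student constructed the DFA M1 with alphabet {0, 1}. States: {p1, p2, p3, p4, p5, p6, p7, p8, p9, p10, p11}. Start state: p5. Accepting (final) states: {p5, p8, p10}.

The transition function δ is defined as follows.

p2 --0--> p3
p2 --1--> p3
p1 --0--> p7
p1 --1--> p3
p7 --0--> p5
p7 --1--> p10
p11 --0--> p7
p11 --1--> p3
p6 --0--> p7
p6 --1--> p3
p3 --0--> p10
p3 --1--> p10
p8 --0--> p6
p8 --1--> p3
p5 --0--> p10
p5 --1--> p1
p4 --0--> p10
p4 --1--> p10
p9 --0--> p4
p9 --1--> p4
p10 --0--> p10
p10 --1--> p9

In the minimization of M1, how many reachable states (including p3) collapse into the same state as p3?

3

Reachable states from the start: {p1,p3,p4,p5,p7,p9,p10}. Unreachable: {p2,p6,p8,p11} — drop them.
Initial partition by acceptance: {p5,p10} | {p1,p3,p4,p7,p9}.
Split {p1,p3,p4,p7,p9} by δ(·,0) → {p3,p4,p7} and {p1,p9}.
The partition is now stable with 3 blocks: {p5,p10} | {p3,p4,p7} | {p1,p9}.
State p3 belongs to the block {p3,p4,p7}, which has 3 states.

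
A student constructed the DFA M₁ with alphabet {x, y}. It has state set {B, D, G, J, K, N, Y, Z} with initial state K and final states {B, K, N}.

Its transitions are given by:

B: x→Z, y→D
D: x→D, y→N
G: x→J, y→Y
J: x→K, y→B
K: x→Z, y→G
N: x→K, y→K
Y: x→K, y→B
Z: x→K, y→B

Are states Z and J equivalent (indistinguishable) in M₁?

Yes

All states are reachable from the start state.
P0 = {B,K,N} | {D,G,J,Y,Z}.
Refine {B,K,N} on symbol x: members go to different blocks, giving {B,K} and {N}.
On input x, block {D,G,J,Y,Z} splits into {J,Y,Z} and {D,G}.
Refine {D,G} on symbol x: members go to different blocks, giving {G} and {D}.
Refine {B,K} on symbol y: members go to different blocks, giving {K} and {B}.
No further refinement is possible. Final partition (6 blocks): {K} | {J,Y,Z} | {N} | {G} | {D} | {B}.
Z and J lie in the same block of the stable partition, so they are equivalent — no string distinguishes them.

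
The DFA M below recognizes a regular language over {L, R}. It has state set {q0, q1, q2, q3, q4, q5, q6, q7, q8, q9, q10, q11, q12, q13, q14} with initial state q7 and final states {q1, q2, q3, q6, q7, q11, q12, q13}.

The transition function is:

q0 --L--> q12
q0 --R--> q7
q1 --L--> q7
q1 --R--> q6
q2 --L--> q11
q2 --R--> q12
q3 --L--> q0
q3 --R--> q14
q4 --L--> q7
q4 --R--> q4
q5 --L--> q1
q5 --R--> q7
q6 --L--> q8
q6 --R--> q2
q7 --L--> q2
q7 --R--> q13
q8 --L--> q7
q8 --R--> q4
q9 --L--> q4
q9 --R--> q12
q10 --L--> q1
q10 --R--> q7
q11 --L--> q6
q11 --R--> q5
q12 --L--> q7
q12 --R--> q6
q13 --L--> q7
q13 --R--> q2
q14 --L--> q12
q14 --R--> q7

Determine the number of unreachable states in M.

Starting at q7 and following transitions, the reachable set is {q1, q2, q4, q5, q6, q7, q8, q11, q12, q13}. That leaves q0, q3, q9, q10, q14 unreachable — 5 in total.

5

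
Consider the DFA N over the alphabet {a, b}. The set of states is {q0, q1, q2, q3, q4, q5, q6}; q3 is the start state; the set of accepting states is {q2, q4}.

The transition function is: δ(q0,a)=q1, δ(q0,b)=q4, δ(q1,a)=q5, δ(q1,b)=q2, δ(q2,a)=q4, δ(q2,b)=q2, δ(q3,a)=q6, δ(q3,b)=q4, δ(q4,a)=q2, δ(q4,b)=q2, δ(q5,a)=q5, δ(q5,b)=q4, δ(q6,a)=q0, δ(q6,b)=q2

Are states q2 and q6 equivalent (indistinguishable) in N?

Start with accepting vs non-accepting: {q2,q4} | {q0,q1,q3,q5,q6}.
No further refinement is possible. Final partition (2 blocks): {q2,q4} | {q0,q1,q3,q5,q6}.
q2 and q6 end up in different blocks, so they are distinguishable. For instance, the string 'ε' is accepted from only q2.

No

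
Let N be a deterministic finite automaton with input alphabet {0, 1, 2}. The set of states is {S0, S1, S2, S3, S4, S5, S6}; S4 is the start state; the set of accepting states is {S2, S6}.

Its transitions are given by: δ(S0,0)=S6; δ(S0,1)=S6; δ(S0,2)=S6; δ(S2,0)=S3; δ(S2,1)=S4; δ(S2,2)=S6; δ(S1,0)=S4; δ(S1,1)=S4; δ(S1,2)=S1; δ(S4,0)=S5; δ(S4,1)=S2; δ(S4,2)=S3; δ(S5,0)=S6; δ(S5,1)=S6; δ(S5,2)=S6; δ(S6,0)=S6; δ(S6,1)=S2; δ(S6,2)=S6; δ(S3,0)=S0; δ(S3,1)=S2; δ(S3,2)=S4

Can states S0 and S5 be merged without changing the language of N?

Reachable states from the start: {S0,S2,S3,S4,S5,S6}. Unreachable: {S1} — drop them.
Start with accepting vs non-accepting: {S2,S6} | {S0,S3,S4,S5}.
Split {S2,S6} by δ(·,0) → {S2} and {S6}.
Split {S0,S3,S4,S5} by δ(·,0) → {S0,S5} and {S3,S4}.
No further refinement is possible. Final partition (4 blocks): {S2} | {S0,S5} | {S6} | {S3,S4}.
S0 and S5 lie in the same block of the stable partition, so they are equivalent — no string distinguishes them.

Yes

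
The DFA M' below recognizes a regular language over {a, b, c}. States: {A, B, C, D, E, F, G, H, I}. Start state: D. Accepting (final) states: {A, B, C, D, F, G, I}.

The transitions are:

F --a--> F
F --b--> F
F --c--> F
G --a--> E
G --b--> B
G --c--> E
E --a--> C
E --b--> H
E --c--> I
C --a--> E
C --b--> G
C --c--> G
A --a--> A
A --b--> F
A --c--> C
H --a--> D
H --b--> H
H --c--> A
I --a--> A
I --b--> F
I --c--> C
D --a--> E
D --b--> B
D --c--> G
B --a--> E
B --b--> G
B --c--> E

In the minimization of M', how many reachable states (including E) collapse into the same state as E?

2

Start with accepting vs non-accepting: {A,B,C,D,F,G,I} | {E,H}.
Refine {A,B,C,D,F,G,I} on symbol a: members go to different blocks, giving {B,C,D,G} and {A,F,I}.
On input c, block {B,C,D,G} splits into {B,G} and {C,D}.
Refine {A,F,I} on symbol c: members go to different blocks, giving {A,I} and {F}.
No further refinement is possible. Final partition (5 blocks): {B,G} | {E,H} | {A,I} | {C,D} | {F}.
State E belongs to the block {E,H}, which has 2 states.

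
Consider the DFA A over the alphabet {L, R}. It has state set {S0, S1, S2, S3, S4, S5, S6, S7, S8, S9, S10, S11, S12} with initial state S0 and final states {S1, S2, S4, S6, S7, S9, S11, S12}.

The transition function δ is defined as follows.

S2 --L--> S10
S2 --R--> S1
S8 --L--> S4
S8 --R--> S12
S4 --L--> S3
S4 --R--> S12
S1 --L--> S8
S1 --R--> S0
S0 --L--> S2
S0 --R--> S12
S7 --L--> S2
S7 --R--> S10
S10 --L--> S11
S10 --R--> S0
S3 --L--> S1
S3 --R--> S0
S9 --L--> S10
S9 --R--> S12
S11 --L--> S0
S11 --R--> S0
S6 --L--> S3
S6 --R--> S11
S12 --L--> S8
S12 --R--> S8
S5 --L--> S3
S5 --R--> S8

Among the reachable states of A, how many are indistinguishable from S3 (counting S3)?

States {S5,S6,S7,S9} cannot be reached from the start state, so discard them.
Start with accepting vs non-accepting: {S1,S2,S4,S11,S12} | {S0,S3,S8,S10}.
Split {S1,S2,S4,S11,S12} by δ(·,R) → {S1,S11,S12} and {S2,S4}.
On input L, block {S0,S3,S8,S10} splits into {S0,S8} and {S3,S10}.
Stable partition: {S1,S11,S12} | {S0,S8} | {S2,S4} | {S3,S10} — 4 equivalence classes.
The equivalence class containing S3 is {S3,S10}, of size 2.

2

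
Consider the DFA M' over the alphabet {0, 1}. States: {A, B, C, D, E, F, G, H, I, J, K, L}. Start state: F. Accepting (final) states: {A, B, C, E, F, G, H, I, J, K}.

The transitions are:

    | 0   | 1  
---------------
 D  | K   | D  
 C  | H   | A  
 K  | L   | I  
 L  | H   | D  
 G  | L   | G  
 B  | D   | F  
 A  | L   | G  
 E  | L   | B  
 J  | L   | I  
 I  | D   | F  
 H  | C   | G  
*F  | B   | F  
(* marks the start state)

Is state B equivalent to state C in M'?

No

Reachable states from the start: {A,B,C,D,F,G,H,I,K,L}. Unreachable: {E,J} — drop them.
Start with accepting vs non-accepting: {A,B,C,F,G,H,I,K} | {D,L}.
On input 0, block {A,B,C,F,G,H,I,K} splits into {A,B,G,I,K} and {C,F,H}.
On input 1, block {A,B,G,I,K} splits into {A,G,K} and {B,I}.
On input 1, block {A,G,K} splits into {A,G} and {K}.
On input 0, block {D,L} splits into {D} and {L}.
On input 0, block {C,F,H} splits into {C,H} and {F}.
Stable partition: {A,G} | {D} | {C,H} | {B,I} | {K} | {L} | {F} — 7 equivalence classes.
B and C end up in different blocks, so they are distinguishable. For instance, the string '0' is accepted from only C.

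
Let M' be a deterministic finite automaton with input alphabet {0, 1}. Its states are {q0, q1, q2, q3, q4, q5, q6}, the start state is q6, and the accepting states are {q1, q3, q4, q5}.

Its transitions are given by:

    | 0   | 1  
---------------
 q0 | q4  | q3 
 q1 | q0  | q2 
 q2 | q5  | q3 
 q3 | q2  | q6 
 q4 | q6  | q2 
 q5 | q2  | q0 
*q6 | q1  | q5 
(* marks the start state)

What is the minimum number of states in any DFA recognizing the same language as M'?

Initial partition by acceptance: {q1,q3,q4,q5} | {q0,q2,q6}.
The partition is now stable with 2 blocks: {q1,q3,q4,q5} | {q0,q2,q6}.

2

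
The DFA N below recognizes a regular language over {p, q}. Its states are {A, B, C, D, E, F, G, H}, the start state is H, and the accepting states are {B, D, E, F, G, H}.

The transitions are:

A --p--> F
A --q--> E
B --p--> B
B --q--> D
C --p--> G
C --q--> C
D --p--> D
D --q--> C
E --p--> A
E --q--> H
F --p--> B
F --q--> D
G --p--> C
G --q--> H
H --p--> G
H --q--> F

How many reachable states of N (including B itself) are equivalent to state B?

2

Reachable states from the start: {B,C,D,F,G,H}. Unreachable: {A,E} — drop them.
Start with accepting vs non-accepting: {B,D,F,G,H} | {C}.
On input p, block {B,D,F,G,H} splits into {B,D,F,H} and {G}.
On input p, block {B,D,F,H} splits into {B,D,F} and {H}.
Refine {B,D,F} on symbol q: members go to different blocks, giving {B,F} and {D}.
No further refinement is possible. Final partition (5 blocks): {B,F} | {C} | {G} | {H} | {D}.
The equivalence class containing B is {B,F}, of size 2.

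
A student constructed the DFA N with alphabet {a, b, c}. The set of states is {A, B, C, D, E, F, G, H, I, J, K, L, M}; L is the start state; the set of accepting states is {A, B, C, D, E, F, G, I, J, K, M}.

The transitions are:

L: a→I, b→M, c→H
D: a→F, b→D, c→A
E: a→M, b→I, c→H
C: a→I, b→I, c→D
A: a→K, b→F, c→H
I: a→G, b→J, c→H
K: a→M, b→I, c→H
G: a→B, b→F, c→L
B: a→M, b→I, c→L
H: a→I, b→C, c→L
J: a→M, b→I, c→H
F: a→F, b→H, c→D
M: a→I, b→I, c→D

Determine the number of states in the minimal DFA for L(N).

7

Reachable states from the start: {A,B,C,D,F,G,H,I,J,K,L,M}. Unreachable: {E} — drop them.
Initial partition by acceptance: {A,B,C,D,F,G,I,J,K,M} | {H,L}.
Split {A,B,C,D,F,G,I,J,K,M} by δ(·,b) → {A,B,C,D,G,I,J,K,M} and {F}.
On input a, block {A,B,C,D,G,I,J,K,M} splits into {A,B,C,G,I,J,K,M} and {D}.
Refine {A,B,C,G,I,J,K,M} on symbol b: members go to different blocks, giving {B,C,I,J,K,M} and {A,G}.
Split {B,C,I,J,K,M} by δ(·,a) → {B,C,J,K,M} and {I}.
On input a, block {B,C,J,K,M} splits into {B,J,K} and {C,M}.
The partition is now stable with 7 blocks: {B,J,K} | {H,L} | {F} | {D} | {A,G} | {I} | {C,M}.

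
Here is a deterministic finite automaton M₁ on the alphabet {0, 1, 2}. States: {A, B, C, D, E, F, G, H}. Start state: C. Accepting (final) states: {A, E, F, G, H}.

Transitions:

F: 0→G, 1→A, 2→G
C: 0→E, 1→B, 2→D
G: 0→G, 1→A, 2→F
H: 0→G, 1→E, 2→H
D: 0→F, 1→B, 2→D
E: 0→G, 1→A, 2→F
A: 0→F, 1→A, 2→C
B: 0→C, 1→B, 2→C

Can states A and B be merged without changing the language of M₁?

No

States {H} cannot be reached from the start state, so discard them.
P0 = {A,E,F,G} | {B,C,D}.
Refine {A,E,F,G} on symbol 2: members go to different blocks, giving {E,F,G} and {A}.
Refine {B,C,D} on symbol 0: members go to different blocks, giving {C,D} and {B}.
The partition is now stable with 4 blocks: {E,F,G} | {C,D} | {A} | {B}.
A and B end up in different blocks, so they are distinguishable. For instance, the string 'ε' is accepted from only A.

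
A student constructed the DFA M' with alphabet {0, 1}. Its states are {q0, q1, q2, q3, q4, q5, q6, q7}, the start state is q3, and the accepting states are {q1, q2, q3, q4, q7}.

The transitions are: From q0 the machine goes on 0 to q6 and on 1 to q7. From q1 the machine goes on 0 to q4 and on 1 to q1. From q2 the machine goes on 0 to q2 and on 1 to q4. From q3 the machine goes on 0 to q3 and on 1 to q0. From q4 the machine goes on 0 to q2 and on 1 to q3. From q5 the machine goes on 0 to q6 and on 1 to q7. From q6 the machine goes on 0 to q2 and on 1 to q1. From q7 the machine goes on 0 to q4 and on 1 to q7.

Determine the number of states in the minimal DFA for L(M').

States {q5} cannot be reached from the start state, so discard them.
Start with accepting vs non-accepting: {q1,q2,q3,q4,q7} | {q0,q6}.
Refine {q1,q2,q3,q4,q7} on symbol 1: members go to different blocks, giving {q1,q2,q4,q7} and {q3}.
On input 1, block {q1,q2,q4,q7} splits into {q1,q2,q7} and {q4}.
Split {q1,q2,q7} by δ(·,0) → {q1,q7} and {q2}.
On input 0, block {q0,q6} splits into {q0} and {q6}.
No further refinement is possible. Final partition (6 blocks): {q1,q7} | {q0} | {q3} | {q4} | {q2} | {q6}.

6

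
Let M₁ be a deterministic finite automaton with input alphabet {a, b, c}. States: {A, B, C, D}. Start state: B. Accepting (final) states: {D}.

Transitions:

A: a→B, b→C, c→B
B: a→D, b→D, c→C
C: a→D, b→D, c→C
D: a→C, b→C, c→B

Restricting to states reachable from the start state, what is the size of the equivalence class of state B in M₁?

2

States {A} cannot be reached from the start state, so discard them.
P0 = {D} | {B,C}.
Stable partition: {D} | {B,C} — 2 equivalence classes.
State B belongs to the block {B,C}, which has 2 states.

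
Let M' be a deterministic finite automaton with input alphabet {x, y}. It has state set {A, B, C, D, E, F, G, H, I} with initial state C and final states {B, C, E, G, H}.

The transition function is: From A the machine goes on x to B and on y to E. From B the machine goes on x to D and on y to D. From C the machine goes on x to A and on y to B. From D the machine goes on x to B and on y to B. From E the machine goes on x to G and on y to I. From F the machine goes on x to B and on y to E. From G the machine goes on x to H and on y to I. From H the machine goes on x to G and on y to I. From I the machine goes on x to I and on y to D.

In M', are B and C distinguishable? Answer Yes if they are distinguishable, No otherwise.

Yes

States {F} cannot be reached from the start state, so discard them.
P0 = {B,C,E,G,H} | {A,D,I}.
Refine {B,C,E,G,H} on symbol x: members go to different blocks, giving {E,G,H} and {B,C}.
Refine {A,D,I} on symbol x: members go to different blocks, giving {A,D} and {I}.
Refine {A,D} on symbol y: members go to different blocks, giving {A} and {D}.
Split {B,C} by δ(·,x) → {B} and {C}.
Stable partition: {E,G,H} | {A} | {B} | {I} | {D} | {C} — 6 equivalence classes.
B and C end up in different blocks, so they are distinguishable. For instance, the string 'y' is accepted from only C.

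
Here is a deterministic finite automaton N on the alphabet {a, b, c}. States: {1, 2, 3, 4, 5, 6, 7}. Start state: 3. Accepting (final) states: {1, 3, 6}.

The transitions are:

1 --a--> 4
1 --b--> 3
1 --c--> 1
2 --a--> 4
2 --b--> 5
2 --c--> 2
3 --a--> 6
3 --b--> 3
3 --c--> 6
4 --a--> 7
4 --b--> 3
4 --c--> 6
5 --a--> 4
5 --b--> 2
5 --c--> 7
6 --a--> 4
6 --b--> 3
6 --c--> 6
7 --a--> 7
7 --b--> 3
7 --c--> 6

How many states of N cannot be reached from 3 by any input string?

Starting at 3 and following transitions, the reachable set is {3, 4, 6, 7}. That leaves 1, 2, 5 unreachable — 3 in total.

3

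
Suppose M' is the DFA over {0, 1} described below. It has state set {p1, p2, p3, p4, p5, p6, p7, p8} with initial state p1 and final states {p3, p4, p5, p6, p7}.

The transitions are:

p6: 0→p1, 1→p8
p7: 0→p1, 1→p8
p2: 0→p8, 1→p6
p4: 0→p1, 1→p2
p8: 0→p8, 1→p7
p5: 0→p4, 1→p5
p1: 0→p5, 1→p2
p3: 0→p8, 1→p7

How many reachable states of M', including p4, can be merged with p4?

States {p3} cannot be reached from the start state, so discard them.
P0 = {p4,p5,p6,p7} | {p1,p2,p8}.
Split {p4,p5,p6,p7} by δ(·,0) → {p4,p6,p7} and {p5}.
Split {p1,p2,p8} by δ(·,0) → {p2,p8} and {p1}.
Stable partition: {p4,p6,p7} | {p2,p8} | {p5} | {p1} — 4 equivalence classes.
The equivalence class containing p4 is {p4,p6,p7}, of size 3.

3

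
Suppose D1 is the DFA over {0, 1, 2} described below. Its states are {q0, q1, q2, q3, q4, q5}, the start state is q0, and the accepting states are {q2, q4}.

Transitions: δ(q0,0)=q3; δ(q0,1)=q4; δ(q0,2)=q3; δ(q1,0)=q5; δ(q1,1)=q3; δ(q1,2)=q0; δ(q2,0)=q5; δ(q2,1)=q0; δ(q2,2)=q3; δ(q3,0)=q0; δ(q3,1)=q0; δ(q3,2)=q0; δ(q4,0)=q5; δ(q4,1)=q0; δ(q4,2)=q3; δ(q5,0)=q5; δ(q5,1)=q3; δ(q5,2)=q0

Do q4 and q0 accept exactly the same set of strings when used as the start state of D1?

No

Reachable states from the start: {q0,q3,q4,q5}. Unreachable: {q1,q2} — drop them.
Start with accepting vs non-accepting: {q4} | {q0,q3,q5}.
Refine {q0,q3,q5} on symbol 1: members go to different blocks, giving {q3,q5} and {q0}.
Refine {q3,q5} on symbol 0: members go to different blocks, giving {q3} and {q5}.
No further refinement is possible. Final partition (4 blocks): {q4} | {q3} | {q0} | {q5}.
q4 and q0 end up in different blocks, so they are distinguishable. For instance, the string 'ε' is accepted from only q4.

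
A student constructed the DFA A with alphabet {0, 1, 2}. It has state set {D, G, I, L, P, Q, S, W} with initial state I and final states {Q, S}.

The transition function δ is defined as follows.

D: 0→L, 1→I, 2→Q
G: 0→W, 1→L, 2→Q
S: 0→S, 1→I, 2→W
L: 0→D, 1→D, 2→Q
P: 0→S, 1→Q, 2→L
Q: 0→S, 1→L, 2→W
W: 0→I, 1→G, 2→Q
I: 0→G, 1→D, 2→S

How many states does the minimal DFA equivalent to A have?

First remove the unreachable states {P}; 7 states remain.
P0 = {Q,S} | {D,G,I,L,W}.
The partition is now stable with 2 blocks: {Q,S} | {D,G,I,L,W}.

2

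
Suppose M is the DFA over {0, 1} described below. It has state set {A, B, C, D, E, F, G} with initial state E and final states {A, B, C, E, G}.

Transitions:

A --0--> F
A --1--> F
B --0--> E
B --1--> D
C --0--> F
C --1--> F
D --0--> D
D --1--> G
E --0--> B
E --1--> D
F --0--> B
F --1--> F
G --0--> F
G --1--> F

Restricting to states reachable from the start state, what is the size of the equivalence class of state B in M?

States {A,C} cannot be reached from the start state, so discard them.
Initial partition by acceptance: {B,E,G} | {D,F}.
Split {B,E,G} by δ(·,0) → {B,E} and {G}.
Split {D,F} by δ(·,0) → {D} and {F}.
No further refinement is possible. Final partition (4 blocks): {B,E} | {D} | {G} | {F}.
The equivalence class containing B is {B,E}, of size 2.

2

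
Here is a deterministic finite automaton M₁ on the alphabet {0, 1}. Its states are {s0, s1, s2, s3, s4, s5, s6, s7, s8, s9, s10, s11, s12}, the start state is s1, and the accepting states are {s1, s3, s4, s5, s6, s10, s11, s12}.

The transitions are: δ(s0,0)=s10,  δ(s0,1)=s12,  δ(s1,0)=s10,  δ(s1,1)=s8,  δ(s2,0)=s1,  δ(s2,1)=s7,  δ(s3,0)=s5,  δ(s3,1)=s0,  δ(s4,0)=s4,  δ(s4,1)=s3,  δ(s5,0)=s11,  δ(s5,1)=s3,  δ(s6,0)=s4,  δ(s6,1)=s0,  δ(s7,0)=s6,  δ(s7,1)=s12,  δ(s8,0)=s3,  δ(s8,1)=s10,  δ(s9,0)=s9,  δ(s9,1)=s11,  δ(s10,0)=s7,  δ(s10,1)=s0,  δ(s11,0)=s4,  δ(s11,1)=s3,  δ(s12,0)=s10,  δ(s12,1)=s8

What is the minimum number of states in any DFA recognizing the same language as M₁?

7

Reachable states from the start: {s0,s1,s3,s4,s5,s6,s7,s8,s10,s11,s12}. Unreachable: {s2,s9} — drop them.
Initial partition by acceptance: {s1,s3,s4,s5,s6,s10,s11,s12} | {s0,s7,s8}.
On input 0, block {s1,s3,s4,s5,s6,s10,s11,s12} splits into {s1,s3,s4,s5,s6,s11,s12} and {s10}.
On input 0, block {s1,s3,s4,s5,s6,s11,s12} splits into {s3,s4,s5,s6,s11} and {s1,s12}.
Refine {s3,s4,s5,s6,s11} on symbol 1: members go to different blocks, giving {s4,s5,s11} and {s3,s6}.
On input 0, block {s0,s7,s8} splits into {s7,s8} and {s0}.
Split {s7,s8} by δ(·,1) → {s7} and {s8}.
The partition is now stable with 7 blocks: {s4,s5,s11} | {s7} | {s10} | {s1,s12} | {s3,s6} | {s0} | {s8}.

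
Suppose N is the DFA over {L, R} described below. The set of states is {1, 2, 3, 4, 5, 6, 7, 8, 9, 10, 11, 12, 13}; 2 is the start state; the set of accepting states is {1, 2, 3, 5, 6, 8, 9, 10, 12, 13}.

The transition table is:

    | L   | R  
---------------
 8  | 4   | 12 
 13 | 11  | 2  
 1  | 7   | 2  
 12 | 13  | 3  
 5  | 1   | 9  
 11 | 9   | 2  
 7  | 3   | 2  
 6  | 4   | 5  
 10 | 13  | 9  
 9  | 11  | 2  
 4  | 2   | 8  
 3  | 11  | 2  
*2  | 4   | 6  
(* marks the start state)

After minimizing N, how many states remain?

6

First remove the unreachable states {10}; 12 states remain.
Initial partition by acceptance: {1,2,3,5,6,8,9,12,13} | {4,7,11}.
On input L, block {1,2,3,5,6,8,9,12,13} splits into {1,2,3,6,8,9,13} and {5,12}.
On input R, block {1,2,3,6,8,9,13} splits into {1,2,3,9,13} and {6,8}.
Split {1,2,3,9,13} by δ(·,R) → {1,3,9,13} and {2}.
Refine {4,7,11} on symbol L: members go to different blocks, giving {7,11} and {4}.
Stable partition: {1,3,9,13} | {7,11} | {5,12} | {6,8} | {2} | {4} — 6 equivalence classes.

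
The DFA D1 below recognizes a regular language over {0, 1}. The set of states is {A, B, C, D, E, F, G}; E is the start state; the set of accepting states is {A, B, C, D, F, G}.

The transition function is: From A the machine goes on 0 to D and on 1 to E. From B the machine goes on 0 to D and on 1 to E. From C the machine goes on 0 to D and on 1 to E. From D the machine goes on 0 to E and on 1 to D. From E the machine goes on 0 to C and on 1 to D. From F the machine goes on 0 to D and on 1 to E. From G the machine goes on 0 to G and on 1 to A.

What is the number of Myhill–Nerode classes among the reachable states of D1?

3

Reachable states from the start: {C,D,E}. Unreachable: {A,B,F,G} — drop them.
Start with accepting vs non-accepting: {C,D} | {E}.
On input 0, block {C,D} splits into {C} and {D}.
No further refinement is possible. Final partition (3 blocks): {C} | {E} | {D}.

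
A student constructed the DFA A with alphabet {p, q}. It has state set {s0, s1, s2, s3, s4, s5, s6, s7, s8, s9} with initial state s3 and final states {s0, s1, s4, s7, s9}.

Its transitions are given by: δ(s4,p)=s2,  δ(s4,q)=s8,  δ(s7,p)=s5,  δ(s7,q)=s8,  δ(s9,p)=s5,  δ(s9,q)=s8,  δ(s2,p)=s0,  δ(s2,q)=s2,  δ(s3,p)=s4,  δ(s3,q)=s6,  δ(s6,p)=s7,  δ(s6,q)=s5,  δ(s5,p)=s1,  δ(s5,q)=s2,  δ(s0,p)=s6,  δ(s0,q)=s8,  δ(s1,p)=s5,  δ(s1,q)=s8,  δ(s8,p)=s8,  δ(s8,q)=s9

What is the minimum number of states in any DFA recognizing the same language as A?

3

All states are reachable from the start state.
Start with accepting vs non-accepting: {s0,s1,s4,s7,s9} | {s2,s3,s5,s6,s8}.
On input p, block {s2,s3,s5,s6,s8} splits into {s2,s3,s5,s6} and {s8}.
Stable partition: {s0,s1,s4,s7,s9} | {s2,s3,s5,s6} | {s8} — 3 equivalence classes.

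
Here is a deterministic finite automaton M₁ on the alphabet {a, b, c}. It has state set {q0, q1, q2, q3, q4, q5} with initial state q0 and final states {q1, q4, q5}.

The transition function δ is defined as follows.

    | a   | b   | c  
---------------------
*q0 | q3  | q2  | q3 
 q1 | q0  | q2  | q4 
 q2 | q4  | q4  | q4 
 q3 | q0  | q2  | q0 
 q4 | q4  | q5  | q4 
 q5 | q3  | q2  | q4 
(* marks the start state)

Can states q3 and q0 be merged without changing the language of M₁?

States {q1} cannot be reached from the start state, so discard them.
P0 = {q4,q5} | {q0,q2,q3}.
On input a, block {q4,q5} splits into {q4} and {q5}.
On input a, block {q0,q2,q3} splits into {q0,q3} and {q2}.
Stable partition: {q4} | {q0,q3} | {q5} | {q2} — 4 equivalence classes.
q3 and q0 lie in the same block of the stable partition, so they are equivalent — no string distinguishes them.

Yes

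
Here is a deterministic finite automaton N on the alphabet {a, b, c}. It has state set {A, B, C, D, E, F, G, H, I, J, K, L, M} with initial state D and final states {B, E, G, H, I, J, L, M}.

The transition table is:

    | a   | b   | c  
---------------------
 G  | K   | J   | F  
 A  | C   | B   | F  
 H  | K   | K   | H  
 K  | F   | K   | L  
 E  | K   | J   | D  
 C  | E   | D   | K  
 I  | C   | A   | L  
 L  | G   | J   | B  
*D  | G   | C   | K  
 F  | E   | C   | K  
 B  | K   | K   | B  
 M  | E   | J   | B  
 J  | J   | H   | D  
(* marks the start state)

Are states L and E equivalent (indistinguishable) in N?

First remove the unreachable states {A,I,M}; 10 states remain.
P0 = {B,E,G,H,J,L} | {C,D,F,K}.
On input a, block {B,E,G,H,J,L} splits into {B,E,G,H} and {J,L}.
Refine {B,E,G,H} on symbol b: members go to different blocks, giving {B,H} and {E,G}.
Split {C,D,F,K} by δ(·,a) → {C,D,F} and {K}.
Split {J,L} by δ(·,a) → {J} and {L}.
Stable partition: {B,H} | {C,D,F} | {J} | {E,G} | {K} | {L} — 6 equivalence classes.
L and E end up in different blocks, so they are distinguishable. For instance, the string 'a' is accepted from only L.

No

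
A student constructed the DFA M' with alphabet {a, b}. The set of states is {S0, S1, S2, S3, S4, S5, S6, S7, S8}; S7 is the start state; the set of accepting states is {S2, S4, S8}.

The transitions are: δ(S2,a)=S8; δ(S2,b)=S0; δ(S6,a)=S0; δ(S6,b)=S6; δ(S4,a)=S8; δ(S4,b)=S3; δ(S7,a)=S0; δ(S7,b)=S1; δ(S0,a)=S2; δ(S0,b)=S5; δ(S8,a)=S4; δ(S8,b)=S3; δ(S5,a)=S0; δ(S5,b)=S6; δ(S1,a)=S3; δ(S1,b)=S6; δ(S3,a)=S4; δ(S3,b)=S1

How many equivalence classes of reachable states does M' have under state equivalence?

3

Every state is reachable, so we keep all 9.
Initial partition by acceptance: {S2,S4,S8} | {S0,S1,S3,S5,S6,S7}.
Refine {S0,S1,S3,S5,S6,S7} on symbol a: members go to different blocks, giving {S1,S5,S6,S7} and {S0,S3}.
No further refinement is possible. Final partition (3 blocks): {S2,S4,S8} | {S1,S5,S6,S7} | {S0,S3}.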